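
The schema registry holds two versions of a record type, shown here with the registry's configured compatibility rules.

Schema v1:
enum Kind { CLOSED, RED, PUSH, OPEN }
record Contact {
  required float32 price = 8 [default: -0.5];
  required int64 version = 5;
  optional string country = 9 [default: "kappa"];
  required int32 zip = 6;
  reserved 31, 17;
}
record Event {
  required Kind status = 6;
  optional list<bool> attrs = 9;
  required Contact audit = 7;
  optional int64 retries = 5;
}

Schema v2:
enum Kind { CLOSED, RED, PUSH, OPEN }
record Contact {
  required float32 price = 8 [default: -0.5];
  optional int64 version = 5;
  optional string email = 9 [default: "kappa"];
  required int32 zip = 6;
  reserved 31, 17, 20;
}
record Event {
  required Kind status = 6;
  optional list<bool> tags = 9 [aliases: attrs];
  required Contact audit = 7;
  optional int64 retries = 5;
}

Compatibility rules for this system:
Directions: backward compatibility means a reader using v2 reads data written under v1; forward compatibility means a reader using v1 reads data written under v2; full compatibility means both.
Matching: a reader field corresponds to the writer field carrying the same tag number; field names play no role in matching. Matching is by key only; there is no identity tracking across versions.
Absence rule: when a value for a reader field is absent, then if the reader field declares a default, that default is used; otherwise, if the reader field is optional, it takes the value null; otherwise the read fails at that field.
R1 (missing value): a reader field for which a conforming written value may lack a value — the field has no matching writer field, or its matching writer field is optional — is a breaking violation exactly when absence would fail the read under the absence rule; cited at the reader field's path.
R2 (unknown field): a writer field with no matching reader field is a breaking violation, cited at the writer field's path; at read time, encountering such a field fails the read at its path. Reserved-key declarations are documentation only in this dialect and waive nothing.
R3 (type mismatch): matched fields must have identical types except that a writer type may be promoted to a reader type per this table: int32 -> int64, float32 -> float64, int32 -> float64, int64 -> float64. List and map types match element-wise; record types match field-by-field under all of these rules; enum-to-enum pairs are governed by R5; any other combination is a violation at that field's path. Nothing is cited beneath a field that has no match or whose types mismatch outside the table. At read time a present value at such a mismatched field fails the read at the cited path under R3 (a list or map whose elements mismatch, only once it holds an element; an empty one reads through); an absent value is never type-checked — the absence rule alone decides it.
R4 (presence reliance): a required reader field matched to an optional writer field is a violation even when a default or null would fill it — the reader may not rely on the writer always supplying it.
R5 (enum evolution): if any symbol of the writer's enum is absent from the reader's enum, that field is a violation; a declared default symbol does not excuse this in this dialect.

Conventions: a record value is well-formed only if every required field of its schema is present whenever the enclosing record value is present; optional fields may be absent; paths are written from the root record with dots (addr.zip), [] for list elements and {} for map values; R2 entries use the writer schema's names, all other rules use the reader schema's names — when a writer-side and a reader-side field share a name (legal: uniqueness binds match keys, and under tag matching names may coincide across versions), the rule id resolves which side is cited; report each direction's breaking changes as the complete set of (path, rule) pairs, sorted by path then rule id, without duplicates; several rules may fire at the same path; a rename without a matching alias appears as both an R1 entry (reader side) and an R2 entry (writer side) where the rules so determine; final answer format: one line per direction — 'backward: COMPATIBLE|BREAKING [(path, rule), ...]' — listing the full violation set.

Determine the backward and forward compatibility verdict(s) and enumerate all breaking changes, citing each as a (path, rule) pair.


backward: COMPATIBLE []; forward: BREAKING [(audit.version, R1), (audit.version, R4)]

in Event below, arrows point writer -> reader
backward on Event — v2 reading data written by v1:
  status: Kind -> Kind, writer required; from status
  tags: list<bool> -> list<bool>, writer optional; from attrs
  audit: Contact -> Contact, writer required; from audit
  retries: int64 -> int64, writer optional; from retries
  audit.price: float32 -> float32, writer required; from audit.price
  audit.version: int64 -> int64, writer required; from audit.version
  audit.email: string -> string, writer optional; from audit.country
  audit.zip: int32 -> int32, writer required; from audit.zip
  nothing fires on Event: backward is COMPATIBLE
forward on Event — v1 reading data written by v2:
  status: Kind -> Kind, writer required; from status
  attrs: list<bool> -> list<bool>, writer optional; from tags
  audit: Contact -> Contact, writer required; from audit
  retries: int64 -> int64, writer optional; from retries
  audit.price: float32 -> float32, writer required; from audit.price
  audit.version: int64 -> int64, writer optional; from audit.version
  audit.country: string -> string, writer optional; from audit.email
  audit.zip: int32 -> int32, writer required; from audit.zip
  rule R1 violated at audit.version
  rule R4 violated at audit.version
  => forward verdict for Event: BREAKING, 2 violation(s)


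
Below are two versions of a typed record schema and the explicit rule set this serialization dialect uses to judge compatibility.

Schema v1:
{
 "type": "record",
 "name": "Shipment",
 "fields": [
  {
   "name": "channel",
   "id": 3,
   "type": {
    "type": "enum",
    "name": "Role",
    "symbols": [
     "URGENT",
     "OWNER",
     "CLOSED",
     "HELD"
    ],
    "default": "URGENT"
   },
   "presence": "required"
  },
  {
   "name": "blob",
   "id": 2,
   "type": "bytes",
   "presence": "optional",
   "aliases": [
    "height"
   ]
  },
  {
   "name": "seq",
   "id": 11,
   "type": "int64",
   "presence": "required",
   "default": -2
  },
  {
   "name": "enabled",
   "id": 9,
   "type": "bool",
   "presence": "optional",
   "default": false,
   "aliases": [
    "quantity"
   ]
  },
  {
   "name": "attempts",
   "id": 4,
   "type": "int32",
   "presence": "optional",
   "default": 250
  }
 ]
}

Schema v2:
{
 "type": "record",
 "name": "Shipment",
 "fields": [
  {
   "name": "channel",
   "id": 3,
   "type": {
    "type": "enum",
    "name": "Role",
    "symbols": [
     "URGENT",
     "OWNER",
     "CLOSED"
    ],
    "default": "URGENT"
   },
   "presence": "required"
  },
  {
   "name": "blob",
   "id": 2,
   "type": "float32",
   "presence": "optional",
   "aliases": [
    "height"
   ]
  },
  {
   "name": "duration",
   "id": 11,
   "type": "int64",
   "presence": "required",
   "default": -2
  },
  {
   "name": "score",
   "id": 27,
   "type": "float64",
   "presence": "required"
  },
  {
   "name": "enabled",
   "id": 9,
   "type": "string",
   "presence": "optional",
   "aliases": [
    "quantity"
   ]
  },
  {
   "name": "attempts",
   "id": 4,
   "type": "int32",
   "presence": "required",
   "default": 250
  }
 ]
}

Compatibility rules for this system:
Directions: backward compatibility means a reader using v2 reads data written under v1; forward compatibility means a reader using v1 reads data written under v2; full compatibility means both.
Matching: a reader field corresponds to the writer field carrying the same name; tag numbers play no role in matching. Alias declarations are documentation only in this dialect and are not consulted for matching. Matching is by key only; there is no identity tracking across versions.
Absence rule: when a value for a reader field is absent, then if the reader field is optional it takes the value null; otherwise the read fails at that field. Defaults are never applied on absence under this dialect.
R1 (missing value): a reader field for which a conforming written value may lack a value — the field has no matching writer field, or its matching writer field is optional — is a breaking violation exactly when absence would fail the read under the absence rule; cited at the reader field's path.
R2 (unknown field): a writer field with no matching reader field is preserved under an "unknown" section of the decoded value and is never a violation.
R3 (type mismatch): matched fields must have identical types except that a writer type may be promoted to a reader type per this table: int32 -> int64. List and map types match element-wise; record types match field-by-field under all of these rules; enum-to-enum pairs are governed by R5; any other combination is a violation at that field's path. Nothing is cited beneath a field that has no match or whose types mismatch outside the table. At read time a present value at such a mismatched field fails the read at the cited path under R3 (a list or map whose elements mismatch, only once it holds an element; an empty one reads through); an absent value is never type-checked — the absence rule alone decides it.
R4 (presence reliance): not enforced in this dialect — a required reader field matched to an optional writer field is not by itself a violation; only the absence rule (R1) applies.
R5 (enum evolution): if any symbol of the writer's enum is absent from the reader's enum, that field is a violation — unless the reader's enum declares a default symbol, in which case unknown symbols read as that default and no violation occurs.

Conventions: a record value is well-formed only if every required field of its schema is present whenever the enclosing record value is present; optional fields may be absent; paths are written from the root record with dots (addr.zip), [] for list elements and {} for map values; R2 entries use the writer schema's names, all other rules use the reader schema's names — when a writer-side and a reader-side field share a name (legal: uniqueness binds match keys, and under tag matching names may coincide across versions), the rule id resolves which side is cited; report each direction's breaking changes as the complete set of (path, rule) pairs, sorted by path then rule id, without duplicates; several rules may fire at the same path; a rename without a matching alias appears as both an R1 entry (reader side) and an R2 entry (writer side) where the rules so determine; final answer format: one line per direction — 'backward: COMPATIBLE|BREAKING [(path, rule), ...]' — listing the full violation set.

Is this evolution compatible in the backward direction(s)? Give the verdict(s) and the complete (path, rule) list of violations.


each type pair in Shipment: writer, then reader
backward for Shipment (reader v2, writer v1):
  channel: Role -> Role, writer required; from channel
  blob: bytes -> float32, writer optional; from blob
  duration: no writer-side match
  score: no writer-side match
  enabled: bool -> string, writer optional; from enabled
  attempts: int32 -> int32, writer optional; from attempts
  leftover writer field: seq
  R1 fires at attempts
  R3 fires at blob
  R1 fires at duration
  R3 fires at enabled
  R1 fires at score
  => backward verdict for Shipment: BREAKING, 5 violation(s)
remaining Shipment differences; none change what is asked:
  enum Role (field channel in record Shipment): symbol HELD removed -> no rule fires on it in Shipment's dialect; the asked verdict holds

backward: BREAKING [(attempts, R1), (blob, R3), (duration, R1), (enabled, R3), (score, R1)]


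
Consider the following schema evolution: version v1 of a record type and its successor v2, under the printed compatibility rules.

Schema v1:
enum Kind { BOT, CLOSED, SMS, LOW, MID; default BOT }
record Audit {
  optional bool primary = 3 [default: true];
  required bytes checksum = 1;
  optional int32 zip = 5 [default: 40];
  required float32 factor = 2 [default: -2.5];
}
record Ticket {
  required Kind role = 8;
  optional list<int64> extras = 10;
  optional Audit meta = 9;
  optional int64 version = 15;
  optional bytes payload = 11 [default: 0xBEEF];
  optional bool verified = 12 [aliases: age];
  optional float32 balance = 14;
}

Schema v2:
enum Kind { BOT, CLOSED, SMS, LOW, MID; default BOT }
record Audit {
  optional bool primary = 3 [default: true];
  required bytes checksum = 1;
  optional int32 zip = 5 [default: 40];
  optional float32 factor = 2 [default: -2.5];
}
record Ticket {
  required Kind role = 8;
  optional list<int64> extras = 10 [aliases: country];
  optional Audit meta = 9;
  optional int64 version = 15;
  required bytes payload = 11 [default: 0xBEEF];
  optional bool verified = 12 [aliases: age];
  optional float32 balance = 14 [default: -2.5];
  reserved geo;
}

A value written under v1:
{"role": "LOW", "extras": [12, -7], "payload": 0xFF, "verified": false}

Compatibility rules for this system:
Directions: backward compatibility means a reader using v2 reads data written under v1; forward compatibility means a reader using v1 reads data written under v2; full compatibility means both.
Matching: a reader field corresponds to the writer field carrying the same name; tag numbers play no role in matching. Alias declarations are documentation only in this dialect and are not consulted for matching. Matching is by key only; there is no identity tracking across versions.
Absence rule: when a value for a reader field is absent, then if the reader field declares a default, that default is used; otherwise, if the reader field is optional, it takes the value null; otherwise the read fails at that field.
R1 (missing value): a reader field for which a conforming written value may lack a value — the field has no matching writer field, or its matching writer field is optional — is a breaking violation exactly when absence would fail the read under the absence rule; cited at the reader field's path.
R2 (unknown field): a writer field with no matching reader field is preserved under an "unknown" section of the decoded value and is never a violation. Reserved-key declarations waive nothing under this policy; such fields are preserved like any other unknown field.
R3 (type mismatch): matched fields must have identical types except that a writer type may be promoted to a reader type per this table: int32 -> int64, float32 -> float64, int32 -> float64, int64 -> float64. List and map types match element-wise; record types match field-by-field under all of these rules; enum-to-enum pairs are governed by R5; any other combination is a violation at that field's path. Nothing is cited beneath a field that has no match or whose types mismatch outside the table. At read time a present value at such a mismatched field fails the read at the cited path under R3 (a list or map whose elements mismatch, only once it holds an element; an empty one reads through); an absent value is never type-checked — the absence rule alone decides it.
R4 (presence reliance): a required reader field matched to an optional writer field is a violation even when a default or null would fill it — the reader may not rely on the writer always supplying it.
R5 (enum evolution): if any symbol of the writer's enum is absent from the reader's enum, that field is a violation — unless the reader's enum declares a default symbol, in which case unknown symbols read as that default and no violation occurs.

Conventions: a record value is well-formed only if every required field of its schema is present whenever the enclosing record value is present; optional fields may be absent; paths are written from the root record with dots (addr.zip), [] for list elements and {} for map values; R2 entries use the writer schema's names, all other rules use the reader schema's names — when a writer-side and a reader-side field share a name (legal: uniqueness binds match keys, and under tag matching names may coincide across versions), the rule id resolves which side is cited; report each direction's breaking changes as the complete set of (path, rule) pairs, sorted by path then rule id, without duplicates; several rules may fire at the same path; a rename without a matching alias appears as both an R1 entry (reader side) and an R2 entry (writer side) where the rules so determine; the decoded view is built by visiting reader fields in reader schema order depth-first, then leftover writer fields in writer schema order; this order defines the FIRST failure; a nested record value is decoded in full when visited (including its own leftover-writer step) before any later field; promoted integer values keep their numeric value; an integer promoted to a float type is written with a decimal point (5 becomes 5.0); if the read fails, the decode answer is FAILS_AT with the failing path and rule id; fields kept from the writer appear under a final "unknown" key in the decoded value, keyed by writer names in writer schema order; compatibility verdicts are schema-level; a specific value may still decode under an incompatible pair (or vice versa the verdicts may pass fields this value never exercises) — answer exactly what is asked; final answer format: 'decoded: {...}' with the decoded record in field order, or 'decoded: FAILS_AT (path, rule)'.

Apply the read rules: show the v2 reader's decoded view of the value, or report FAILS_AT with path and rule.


in Ticket below, arrows point writer -> reader
decode (reader v2):
  role := "LOW"
  extras := [12, -7]
  meta := null (not supplied -> null)
  version := null (not supplied -> null)
  payload := 0xFF
  verified := false
  balance := -2.5 (no value, default fills)
  => decoded: {"role": "LOW", "extras": [12, -7], "meta": null, "version": null, "payload": 0xFF, "verified": false, "balance": -2.5}
remaining Ticket differences; none change what is asked:
  field payload in record Ticket: optional changed to required -> matters for Ticket compatibility verdicts, not for this value's decode
  field factor in record Audit: required changed to optional -> matters for Ticket compatibility verdicts, not for this value's decode

decoded: {"role": "LOW", "extras": [12, -7], "meta": null, "version": null, "payload": 0xFF, "verified": false, "balance": -2.5}


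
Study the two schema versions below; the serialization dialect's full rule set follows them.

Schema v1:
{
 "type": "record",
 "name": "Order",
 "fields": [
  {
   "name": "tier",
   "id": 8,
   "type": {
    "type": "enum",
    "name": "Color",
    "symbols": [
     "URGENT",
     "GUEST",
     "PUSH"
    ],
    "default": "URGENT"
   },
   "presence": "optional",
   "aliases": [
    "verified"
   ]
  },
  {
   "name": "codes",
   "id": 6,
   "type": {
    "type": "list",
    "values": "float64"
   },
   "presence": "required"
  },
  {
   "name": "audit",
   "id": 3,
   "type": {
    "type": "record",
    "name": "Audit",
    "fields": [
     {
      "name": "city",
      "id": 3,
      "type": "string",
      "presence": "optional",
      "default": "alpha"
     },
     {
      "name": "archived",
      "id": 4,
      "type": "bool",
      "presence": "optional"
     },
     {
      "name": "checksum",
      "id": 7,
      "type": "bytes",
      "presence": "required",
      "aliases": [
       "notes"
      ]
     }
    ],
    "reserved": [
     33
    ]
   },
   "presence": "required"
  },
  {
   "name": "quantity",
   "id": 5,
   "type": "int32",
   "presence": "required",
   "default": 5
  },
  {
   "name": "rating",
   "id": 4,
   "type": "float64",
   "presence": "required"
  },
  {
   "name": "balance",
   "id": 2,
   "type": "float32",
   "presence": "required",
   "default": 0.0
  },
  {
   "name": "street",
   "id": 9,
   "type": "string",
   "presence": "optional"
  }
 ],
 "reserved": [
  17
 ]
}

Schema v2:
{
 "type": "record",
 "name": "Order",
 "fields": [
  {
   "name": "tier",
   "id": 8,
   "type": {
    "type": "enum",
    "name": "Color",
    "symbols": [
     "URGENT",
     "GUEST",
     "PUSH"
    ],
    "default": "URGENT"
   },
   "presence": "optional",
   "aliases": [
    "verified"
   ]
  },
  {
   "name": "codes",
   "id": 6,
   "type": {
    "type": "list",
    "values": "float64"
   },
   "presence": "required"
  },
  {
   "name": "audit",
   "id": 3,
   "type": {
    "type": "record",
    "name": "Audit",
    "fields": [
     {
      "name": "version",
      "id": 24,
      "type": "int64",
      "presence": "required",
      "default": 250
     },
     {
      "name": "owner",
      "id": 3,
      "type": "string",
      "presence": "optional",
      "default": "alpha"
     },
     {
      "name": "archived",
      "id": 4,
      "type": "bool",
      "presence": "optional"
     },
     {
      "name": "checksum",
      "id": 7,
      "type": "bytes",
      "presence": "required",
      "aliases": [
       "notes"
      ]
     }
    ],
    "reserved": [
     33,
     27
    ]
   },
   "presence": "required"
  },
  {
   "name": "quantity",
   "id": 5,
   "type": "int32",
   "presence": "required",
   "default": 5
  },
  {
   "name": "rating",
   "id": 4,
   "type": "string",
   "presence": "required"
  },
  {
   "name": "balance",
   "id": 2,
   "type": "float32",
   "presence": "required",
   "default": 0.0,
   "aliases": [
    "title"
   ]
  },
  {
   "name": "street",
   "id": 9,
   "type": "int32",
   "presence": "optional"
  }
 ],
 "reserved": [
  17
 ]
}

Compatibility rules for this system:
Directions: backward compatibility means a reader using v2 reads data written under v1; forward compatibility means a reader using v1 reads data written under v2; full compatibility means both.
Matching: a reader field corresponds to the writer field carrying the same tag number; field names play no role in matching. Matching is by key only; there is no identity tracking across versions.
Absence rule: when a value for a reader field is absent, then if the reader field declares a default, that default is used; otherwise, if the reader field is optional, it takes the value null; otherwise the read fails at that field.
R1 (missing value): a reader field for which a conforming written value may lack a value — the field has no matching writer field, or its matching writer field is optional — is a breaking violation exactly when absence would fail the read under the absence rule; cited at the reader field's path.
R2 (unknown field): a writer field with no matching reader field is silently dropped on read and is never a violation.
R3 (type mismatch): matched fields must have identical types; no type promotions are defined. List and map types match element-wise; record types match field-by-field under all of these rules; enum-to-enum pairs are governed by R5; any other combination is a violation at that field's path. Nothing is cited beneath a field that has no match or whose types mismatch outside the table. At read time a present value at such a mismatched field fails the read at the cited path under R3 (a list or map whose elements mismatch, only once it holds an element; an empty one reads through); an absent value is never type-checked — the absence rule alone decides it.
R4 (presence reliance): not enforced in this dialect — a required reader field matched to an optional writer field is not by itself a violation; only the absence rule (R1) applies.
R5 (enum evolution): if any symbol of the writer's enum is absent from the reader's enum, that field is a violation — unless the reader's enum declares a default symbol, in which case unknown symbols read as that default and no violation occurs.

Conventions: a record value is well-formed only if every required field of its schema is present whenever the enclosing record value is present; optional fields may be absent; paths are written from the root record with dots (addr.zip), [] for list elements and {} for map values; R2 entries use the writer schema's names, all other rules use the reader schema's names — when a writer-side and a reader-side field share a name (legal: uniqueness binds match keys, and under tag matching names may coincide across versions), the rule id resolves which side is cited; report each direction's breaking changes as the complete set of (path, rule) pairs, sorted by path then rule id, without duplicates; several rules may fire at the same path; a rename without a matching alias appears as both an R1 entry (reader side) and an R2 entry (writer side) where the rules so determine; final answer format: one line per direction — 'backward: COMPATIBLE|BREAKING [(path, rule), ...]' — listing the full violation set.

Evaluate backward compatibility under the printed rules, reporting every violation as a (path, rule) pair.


backward: BREAKING [(rating, R3), (street, R3)]

in Order below, arrows point writer -> reader
backward analysis of Order with v2 as reader and v1 as writer:
  Color -> Color, writer optional: tier aligns to tier
  list<float64> -> list<float64>, writer required: codes aligns to codes
  Audit -> Audit, writer required: audit aligns to audit
  int32 -> int32, writer required: quantity aligns to quantity
  float64 -> string, writer required: rating aligns to rating
  float32 -> float32, writer required: balance aligns to balance
  string -> int32, writer optional: street aligns to street
  audit.version: no writer match
  string -> string, writer optional: audit.owner aligns to audit.city
  bool -> bool, writer optional: audit.archived aligns to audit.archived
  bytes -> bytes, writer required: audit.checksum aligns to audit.checksum
  violation R3 at rating
  violation R3 at street
  backward on Order therefore BREAKING (2)
the rest of the Order diff is inert for this question:
  added field version to record Audit: required int64, tag 24, default 250 (in v2 it sits immediately before owner) -> fires no rule on Order, leaving the asked answer as it is
  renamed field city to owner in record Audit -> fires no rule on Order, leaving the asked answer as it is


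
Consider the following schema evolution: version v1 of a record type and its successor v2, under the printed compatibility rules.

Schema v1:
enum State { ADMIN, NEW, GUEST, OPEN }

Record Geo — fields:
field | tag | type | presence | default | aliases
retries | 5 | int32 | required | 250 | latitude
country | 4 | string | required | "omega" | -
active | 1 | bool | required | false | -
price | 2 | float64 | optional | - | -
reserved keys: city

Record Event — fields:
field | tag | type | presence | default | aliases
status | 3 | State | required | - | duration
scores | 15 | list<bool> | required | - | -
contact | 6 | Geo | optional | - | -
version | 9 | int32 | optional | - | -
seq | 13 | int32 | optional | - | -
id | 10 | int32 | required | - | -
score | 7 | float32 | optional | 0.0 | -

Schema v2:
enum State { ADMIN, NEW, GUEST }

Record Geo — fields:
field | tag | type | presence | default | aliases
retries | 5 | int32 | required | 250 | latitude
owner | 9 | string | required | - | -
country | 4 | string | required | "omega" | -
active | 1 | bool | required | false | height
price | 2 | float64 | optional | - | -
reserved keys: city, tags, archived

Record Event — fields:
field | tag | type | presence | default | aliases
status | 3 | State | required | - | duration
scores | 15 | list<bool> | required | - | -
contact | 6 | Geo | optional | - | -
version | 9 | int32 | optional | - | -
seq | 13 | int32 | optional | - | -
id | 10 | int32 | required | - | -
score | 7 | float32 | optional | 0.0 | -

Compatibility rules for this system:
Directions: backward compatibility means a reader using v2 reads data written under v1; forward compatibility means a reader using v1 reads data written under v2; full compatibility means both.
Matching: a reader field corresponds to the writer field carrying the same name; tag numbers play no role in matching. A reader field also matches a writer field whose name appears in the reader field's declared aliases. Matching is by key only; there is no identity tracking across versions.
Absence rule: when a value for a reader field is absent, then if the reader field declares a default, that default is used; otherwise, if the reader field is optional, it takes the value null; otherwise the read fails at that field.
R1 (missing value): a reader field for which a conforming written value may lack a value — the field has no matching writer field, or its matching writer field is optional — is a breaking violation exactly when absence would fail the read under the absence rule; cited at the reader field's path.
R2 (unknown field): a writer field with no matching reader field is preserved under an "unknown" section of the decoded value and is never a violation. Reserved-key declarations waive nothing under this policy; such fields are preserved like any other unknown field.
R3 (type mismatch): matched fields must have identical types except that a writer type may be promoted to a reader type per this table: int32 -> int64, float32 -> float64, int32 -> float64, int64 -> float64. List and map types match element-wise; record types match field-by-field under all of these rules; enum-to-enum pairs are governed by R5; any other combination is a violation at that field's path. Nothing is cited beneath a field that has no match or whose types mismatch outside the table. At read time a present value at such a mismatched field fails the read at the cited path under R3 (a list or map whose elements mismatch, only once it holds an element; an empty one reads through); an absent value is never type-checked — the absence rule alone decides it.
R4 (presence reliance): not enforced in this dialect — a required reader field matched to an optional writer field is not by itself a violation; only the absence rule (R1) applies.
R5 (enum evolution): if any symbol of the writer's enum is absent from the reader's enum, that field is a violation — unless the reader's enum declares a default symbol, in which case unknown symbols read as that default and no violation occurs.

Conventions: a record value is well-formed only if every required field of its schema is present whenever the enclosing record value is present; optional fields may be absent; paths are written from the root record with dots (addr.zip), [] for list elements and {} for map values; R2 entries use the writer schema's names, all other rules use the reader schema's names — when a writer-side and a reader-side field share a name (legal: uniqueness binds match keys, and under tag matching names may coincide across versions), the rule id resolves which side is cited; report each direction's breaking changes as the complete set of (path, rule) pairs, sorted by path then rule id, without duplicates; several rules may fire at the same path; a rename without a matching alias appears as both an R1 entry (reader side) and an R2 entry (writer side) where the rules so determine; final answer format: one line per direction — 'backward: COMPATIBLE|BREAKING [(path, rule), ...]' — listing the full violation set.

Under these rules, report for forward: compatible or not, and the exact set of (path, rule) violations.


forward: COMPATIBLE []

the writer's type comes first in each Event pair
checking forward for Event: reader v1 against writer v2:
  writer required, State -> State: reader status maps from writer status
  writer required, list<bool> -> list<bool>: reader scores maps from writer scores
  writer optional, Geo -> Geo: reader contact maps from writer contact
  writer optional, int32 -> int32: reader version maps from writer version
  writer optional, int32 -> int32: reader seq maps from writer seq
  writer required, int32 -> int32: reader id maps from writer id
  writer optional, float32 -> float32: reader score maps from writer score
  writer required, int32 -> int32: reader contact.retries maps from writer contact.retries
  writer required, string -> string: reader contact.country maps from writer contact.country
  writer required, bool -> bool: reader contact.active maps from writer contact.active
  writer optional, float64 -> float64: reader contact.price maps from writer contact.price
  writer contact.owner: unknown to reader
  nothing fires on Event: forward is COMPATIBLE
remaining Event differences; none change what is asked:
  added field owner to record Geo: required string, tag 9 (in v2 it sits immediately before country) -> matters only for Event's backward compatibility — outside the asked direction
  enum State (field status in record Event): symbol OPEN removed -> matters only for Event's backward compatibility — outside the asked direction


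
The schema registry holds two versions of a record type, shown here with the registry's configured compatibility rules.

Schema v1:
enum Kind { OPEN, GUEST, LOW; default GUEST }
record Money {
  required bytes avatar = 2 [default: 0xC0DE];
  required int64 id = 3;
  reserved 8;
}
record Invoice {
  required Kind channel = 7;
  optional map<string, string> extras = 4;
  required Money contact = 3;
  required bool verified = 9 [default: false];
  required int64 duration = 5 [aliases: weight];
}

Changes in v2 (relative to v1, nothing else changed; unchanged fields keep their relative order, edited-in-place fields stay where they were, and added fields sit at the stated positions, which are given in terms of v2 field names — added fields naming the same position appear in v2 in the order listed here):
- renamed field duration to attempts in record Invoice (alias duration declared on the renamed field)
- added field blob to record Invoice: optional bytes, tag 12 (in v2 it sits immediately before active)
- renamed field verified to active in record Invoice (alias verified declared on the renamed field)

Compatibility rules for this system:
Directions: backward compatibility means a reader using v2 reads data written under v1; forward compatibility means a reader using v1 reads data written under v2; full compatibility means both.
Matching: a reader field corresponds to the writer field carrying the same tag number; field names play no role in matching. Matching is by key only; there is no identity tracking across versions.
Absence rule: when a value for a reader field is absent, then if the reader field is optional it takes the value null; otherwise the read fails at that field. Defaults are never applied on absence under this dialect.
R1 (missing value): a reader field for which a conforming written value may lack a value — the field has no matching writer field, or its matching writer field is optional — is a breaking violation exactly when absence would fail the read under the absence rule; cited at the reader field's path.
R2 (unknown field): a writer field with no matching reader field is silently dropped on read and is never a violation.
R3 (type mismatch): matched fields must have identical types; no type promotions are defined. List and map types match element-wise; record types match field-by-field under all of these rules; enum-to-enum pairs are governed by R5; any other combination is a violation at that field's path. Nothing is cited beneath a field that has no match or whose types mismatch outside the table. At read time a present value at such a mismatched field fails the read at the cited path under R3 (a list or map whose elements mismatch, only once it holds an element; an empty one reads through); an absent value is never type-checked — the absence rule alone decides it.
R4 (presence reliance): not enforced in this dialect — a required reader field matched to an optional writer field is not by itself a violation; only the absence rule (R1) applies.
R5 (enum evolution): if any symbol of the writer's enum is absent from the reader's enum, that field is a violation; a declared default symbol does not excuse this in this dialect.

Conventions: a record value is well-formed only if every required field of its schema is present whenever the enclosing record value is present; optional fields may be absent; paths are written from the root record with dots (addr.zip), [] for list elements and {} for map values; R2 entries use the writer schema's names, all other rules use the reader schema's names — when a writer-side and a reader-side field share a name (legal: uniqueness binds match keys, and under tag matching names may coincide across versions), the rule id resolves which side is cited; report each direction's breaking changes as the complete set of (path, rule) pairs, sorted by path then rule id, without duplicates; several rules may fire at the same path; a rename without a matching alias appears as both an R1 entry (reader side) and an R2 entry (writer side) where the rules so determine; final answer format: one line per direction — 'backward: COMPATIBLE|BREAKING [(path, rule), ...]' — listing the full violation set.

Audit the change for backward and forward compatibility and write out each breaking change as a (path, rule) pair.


arrows below run writer -> reader for Invoice
backward for Invoice (reader v2, writer v1):
  writer required, Kind -> Kind: reader channel maps from writer channel
  writer optional, map<string, string> -> map<string, string>: reader extras maps from writer extras
  writer required, Money -> Money: reader contact maps from writer contact
  blob has no writer counterpart
  writer required, bool -> bool: reader active maps from writer verified
  writer required, int64 -> int64: reader attempts maps from writer duration
  writer required, bytes -> bytes: reader contact.avatar maps from writer contact.avatar
  writer required, int64 -> int64: reader contact.id maps from writer contact.id
  => backward verdict for Invoice: COMPATIBLE, no violations
forward for Invoice (reader v1, writer v2):
  writer required, Kind -> Kind: reader channel maps from writer channel
  writer optional, map<string, string> -> map<string, string>: reader extras maps from writer extras
  writer required, Money -> Money: reader contact maps from writer contact
  writer required, bool -> bool: reader verified maps from writer active
  writer required, int64 -> int64: reader duration maps from writer attempts
  writer blob: unknown to reader
  writer required, bytes -> bytes: reader contact.avatar maps from writer contact.avatar
  writer required, int64 -> int64: reader contact.id maps from writer contact.id
  => forward verdict for Invoice: COMPATIBLE, no violations

backward: COMPATIBLE []; forward: COMPATIBLE []


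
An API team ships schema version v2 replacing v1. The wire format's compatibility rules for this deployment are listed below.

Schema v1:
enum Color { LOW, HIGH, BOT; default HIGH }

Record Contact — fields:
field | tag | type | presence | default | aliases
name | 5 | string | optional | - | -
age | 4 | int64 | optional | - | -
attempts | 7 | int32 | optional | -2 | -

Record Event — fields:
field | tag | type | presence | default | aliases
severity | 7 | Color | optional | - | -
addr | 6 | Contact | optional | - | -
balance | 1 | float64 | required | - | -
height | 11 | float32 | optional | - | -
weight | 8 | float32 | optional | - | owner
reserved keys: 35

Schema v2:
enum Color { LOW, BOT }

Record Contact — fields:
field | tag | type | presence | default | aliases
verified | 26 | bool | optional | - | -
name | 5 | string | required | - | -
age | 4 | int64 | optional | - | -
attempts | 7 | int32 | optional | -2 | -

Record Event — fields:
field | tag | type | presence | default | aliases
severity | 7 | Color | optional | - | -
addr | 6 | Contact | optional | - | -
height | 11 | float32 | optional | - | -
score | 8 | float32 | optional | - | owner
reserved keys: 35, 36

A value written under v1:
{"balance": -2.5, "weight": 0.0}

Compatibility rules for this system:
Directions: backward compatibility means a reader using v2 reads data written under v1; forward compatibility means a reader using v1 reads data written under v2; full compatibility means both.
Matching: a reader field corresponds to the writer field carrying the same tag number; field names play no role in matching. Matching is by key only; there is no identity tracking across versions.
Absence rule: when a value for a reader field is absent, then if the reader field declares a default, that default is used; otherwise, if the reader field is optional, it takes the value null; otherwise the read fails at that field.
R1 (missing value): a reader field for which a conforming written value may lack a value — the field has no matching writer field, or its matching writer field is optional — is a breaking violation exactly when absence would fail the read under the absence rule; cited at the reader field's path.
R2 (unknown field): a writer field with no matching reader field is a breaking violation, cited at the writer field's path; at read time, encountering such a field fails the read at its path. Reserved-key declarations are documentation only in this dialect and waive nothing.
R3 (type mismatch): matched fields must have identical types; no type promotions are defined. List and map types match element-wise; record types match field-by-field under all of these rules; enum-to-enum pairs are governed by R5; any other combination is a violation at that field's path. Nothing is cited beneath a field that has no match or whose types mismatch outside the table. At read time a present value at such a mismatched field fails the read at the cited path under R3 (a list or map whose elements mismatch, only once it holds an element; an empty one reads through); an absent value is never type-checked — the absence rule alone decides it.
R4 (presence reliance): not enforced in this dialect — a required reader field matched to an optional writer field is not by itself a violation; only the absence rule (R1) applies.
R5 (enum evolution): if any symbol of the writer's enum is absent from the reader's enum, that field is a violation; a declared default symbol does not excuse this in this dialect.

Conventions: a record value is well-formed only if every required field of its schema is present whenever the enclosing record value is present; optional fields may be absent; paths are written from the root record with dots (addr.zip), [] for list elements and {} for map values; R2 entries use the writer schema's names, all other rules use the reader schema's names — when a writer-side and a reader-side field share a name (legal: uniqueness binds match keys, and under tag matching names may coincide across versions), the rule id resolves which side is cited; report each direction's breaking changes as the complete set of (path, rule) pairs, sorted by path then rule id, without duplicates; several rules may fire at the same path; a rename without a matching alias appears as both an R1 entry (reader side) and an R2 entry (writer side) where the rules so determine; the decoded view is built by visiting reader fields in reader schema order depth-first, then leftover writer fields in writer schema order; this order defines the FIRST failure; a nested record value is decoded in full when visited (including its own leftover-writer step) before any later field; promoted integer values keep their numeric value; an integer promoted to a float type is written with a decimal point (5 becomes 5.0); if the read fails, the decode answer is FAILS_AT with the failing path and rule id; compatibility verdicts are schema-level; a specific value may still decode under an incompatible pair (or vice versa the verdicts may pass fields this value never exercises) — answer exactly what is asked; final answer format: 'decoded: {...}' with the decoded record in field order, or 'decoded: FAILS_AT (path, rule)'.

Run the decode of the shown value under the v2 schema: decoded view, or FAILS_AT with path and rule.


each type pair in Event: writer, then reader
decode walk for Event under reader schema v2:
  severity := null (absent, optional -> null)
  addr := null (absent, optional -> null)
  height := null (absent, optional -> null)
  score := 0.0 (from writer weight)
  read fails at balance under R2 (unknown field)
  => FAILS_AT (balance, R2)
the other Event changes do not affect what is asked:
  enum Color (field severity in record Event): symbol HIGH removed (it was the default; the default is cleared) -> changes Event's schema-level verdicts only — the decode of this value is the same
  field name in record Contact: optional changed to required -> changes Event's schema-level verdicts only — the decode of this value is the same
  added field verified to record Contact: optional bool, tag 26 (in v2 it sits immediately before name) -> changes Event's schema-level verdicts only — the decode of this value is the same
  renamed field weight to score in record Event -> no rule fires on it and the decoded Event view is identical with or without it

decoded: FAILS_AT (balance, R2)
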